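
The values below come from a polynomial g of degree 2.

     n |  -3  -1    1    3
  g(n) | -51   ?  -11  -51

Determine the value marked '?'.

-11

On equispaced nodes a degree-2 polynomial has vanishing third forward difference, so
  - g(-3) + 3·g(-1) - 3·g(1) + g(3) = 0.
Substituting the known values and solving for g(-1):
  3·g(-1) = -33
  g(-1) = -11.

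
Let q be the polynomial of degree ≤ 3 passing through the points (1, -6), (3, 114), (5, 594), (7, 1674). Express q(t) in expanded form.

Write q(t) = at^3 + bt^2 + ct + d. Substituting each data point gives a linear system:
  a + b + c + d = -6
  27a + 9b + 3c + d = 114
  125a + 25b + 5c + d = 594
  343a + 49b + 7c + d = 1674
Solving the system yields a = 5, b = 0, c = -5, d = -6.
So q(t) = 5t³ - 5t - 6.
Check: q(7) = 1674. ✓

q(t) = 5t^3 - 5t - 6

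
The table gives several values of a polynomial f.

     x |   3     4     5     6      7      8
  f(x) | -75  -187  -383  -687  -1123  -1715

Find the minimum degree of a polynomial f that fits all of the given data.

Forward differences of the values at x = 3, 4, 5, 6, 7, 8:
  f  : -75  -187  -383  -687  -1123  -1715
  Δ  : -112  -196  -304  -436  -592
  Δ^2: -84  -108  -132  -156
  Δ^3: -24  -24  -24
  Δ^4: 0  0
  Δ^5: 0
The third differences are constant (-24) and nonzero, while all higher differences vanish, so the minimal degree is 3.

3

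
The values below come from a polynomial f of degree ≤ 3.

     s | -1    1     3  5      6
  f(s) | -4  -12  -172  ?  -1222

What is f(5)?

-724

The 4 known points determine the degree-3 polynomial uniquely.
Write f(s) = as^3 + bs^2 + cs + d. Substituting each data point gives a linear system:
  -a + b - c + d = -4
  a + b + c + d = -12
  27a + 9b + 3c + d = -172
  216a + 36b + 6c + d = -1222
Solving the system yields a = -5, b = -4, c = 1, d = -4.
So f(s) = -5s^3 - 4s^2 + s - 4.
Then f(5) = -724.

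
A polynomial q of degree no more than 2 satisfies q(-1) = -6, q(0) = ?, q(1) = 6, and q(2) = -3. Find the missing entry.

5

The 3 known points determine the degree-2 polynomial uniquely.
Write q(n) = an^2 + bn + c. Substituting each data point gives a linear system:
  a - b + c = -6
  a + b + c = 6
  4a + 2b + c = -3
Solving the system yields a = -5, b = 6, c = 5.
So q(n) = -5n^2 + 6n + 5.
Then q(0) = 5.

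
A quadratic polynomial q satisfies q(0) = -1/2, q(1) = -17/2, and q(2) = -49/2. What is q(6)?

-337/2

Write q(n) = an^2 + bn + c. Substituting each data point gives a linear system:
  c = -1/2
  a + b + c = -17/2
  4a + 2b + c = -49/2
Solving the system yields a = -4, b = -4, c = -1/2.
So q(n) = -4n^2 - 4n - 1/2.
Then q(6) = -337/2.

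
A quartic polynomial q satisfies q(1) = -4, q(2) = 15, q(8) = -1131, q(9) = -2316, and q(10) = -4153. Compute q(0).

-3

Write q(x) = ax^4 + bx^3 + cx^2 + dx + e. Substituting each data point gives a linear system:
  a + b + c + d + e = -4
  16a + 8b + 4c + 2d + e = 15
  4096a + 512b + 64c + 8d + e = -1131
  6561a + 729b + 81c + 9d + e = -2316
  10000a + 1000b + 100c + 10d + e = -4153
Solving the system yields a = -1, b = 6, c = -1, d = -5, e = -3.
So q(x) = -x^4 + 6x^3 - x^2 - 5x - 3.
Then q(0) = -3.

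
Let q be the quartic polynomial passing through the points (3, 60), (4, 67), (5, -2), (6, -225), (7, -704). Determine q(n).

Write q(n) = an^4 + bn^3 + cn^2 + dn + e. Substituting each data point gives a linear system:
  81a + 27b + 9c + 3d + e = 60
  256a + 64b + 16c + 4d + e = 67
  625a + 125b + 25c + 5d + e = -2
  1296a + 216b + 36c + 6d + e = -225
  2401a + 343b + 49c + 7d + e = -704
Solving the system yields a = -1, b = 5, c = -1, d = 4, e = 3.
So q(n) = -n⁴ + 5n³ - n² + 4n + 3.
Check: q(7) = -704. ✓

q(n) = -n^4 + 5n^3 - n^2 + 4n + 3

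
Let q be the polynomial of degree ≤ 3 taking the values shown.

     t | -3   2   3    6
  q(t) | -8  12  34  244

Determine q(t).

Using the Lagrange interpolation formula with nodes -3, 2, 3, 6:
  L_0(t) = (t - 2)(t - 3)(t - 6) / -270
  L_1(t) = (t + 3)(t - 3)(t - 6) / 20
  L_2(t) = (t + 3)(t - 2)(t - 6) / -18
  L_3(t) = (t + 3)(t - 2)(t - 3) / 108
Then q(t) = -8·L_0(t) + 12·L_1(t) + 34·L_2(t) + 244·L_3(t).
Expanding and collecting terms gives q(t) = t^3 + t^2 - 2t + 4.
Check: q(3) = 34. ✓

q(t) = t^3 + t^2 - 2t + 4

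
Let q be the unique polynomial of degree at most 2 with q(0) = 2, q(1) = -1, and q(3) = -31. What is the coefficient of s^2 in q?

-4

Write q(s) = as^2 + bs + c. Substituting each data point gives a linear system:
  c = 2
  a + b + c = -1
  9a + 3b + c = -31
Solving the system yields a = -4, b = 1, c = 2.
So q(s) = -4s² + s + 2.
The leading coefficient is -4.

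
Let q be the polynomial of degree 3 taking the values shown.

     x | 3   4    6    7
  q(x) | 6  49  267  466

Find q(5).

Using the Lagrange interpolation formula with nodes 3, 4, 6, 7:
  L_0(x) = (x - 4)(x - 6)(x - 7) / -12
  L_1(x) = (x - 3)(x - 6)(x - 7) / 6
  L_2(x) = (x - 3)(x - 4)(x - 7) / -6
  L_3(x) = (x - 3)(x - 4)(x - 6) / 12
Then q(x) = 6·L_0(x) + 49·L_1(x) + 267·L_2(x) + 466·L_3(x).
Expanding and collecting terms gives q(x) = 2x^3 - 4x^2 - 3x - 3.
Evaluating at x = 5: q(5) = 132.

132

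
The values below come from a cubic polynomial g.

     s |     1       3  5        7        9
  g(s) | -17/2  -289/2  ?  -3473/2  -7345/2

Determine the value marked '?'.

-1281/2

On equispaced nodes a degree-3 polynomial has vanishing fourth forward difference, so
  g(1) - 4·g(3) + 6·g(5) - 4·g(7) + g(9) = 0.
Substituting the known values and solving for g(5):
  6·g(5) = -3843
  g(5) = -1281/2.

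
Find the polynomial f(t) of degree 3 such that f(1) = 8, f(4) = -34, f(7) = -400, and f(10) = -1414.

f(t) = -2t^3 + 6t^2 - 2t + 6

Write f(t) = at^3 + bt^2 + ct + d. Substituting each data point gives a linear system:
  a + b + c + d = 8
  64a + 16b + 4c + d = -34
  343a + 49b + 7c + d = -400
  1000a + 100b + 10c + d = -1414
Solving the system yields a = -2, b = 6, c = -2, d = 6.
So f(t) = -2t^3 + 6t^2 - 2t + 6.
Check: f(7) = -400. ✓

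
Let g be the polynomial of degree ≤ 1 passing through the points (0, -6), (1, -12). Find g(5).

-36

Write g(u) = au + b. Substituting each data point gives a linear system:
  b = -6
  a + b = -12
Solving the system yields a = -6, b = -6.
So g(u) = -6u - 6.
Then g(5) = -36.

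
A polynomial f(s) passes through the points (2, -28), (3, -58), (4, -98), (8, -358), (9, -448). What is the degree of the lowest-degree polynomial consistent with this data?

Divided differences on the nodes 2, 3, 4, 8, 9:
  order 0: -28  -58  -98  -358  -448
  order 1: -30  -40  -65  -90
  order 2: -5  -5  -5
  order 3: 0  0
  order 4: 0
The order-2 divided differences are all -5 (nonzero) and every higher order vanishes, so the data lies on a polynomial of degree exactly 2.

2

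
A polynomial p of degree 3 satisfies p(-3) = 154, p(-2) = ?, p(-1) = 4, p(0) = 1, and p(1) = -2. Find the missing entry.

The 4 known points determine the degree-3 polynomial uniquely.
Write p(s) = as^3 + bs^2 + cs + d. Substituting each data point gives a linear system:
  -27a + 9b - 3c + d = 154
  -a + b - c + d = 4
  d = 1
  a + b + c + d = -2
Solving the system yields a = -6, b = 0, c = 3, d = 1.
So p(s) = -6s^3 + 3s + 1.
Then p(-2) = 43.

43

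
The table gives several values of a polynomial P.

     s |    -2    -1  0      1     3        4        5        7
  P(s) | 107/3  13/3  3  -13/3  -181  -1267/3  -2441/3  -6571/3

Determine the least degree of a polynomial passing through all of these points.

3

Divided differences on the nodes -2, -1, 0, 1, 3, 4, 5, 7:
  order 0: 107/3  13/3  3  -13/3  -181  -1267/3  -2441/3  -6571/3
  order 1: -94/3  -4/3  -22/3  -265/3  -724/3  -1174/3  -2065/3
  order 2: 15  -3  -27  -51  -75  -99
  order 3: -6  -6  -6  -6  -6
  order 4: 0  0  0  0
  order 5: 0  0  0
  order 6: 0  0
  order 7: 0
The order-3 divided differences are all -6 (nonzero) and every higher order vanishes, so the data lies on a polynomial of degree exactly 3.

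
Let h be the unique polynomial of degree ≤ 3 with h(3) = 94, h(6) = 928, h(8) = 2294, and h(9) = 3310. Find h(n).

Write h(n) = an^3 + bn^2 + cn + d. Substituting each data point gives a linear system:
  27a + 9b + 3c + d = 94
  216a + 36b + 6c + d = 928
  512a + 64b + 8c + d = 2294
  729a + 81b + 9c + d = 3310
Solving the system yields a = 5, b = -4, c = -1, d = -2.
So h(n) = 5n^3 - 4n^2 - n - 2.
Check: h(6) = 928. ✓

h(n) = 5n^3 - 4n^2 - n - 2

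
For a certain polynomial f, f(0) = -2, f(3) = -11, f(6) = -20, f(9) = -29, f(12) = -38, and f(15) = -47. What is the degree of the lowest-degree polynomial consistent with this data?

Forward differences of the values at u = 0, 3, 6, 9, 12, 15:
  f  : -2  -11  -20  -29  -38  -47
  Δ  : -9  -9  -9  -9  -9
  Δ^2: 0  0  0  0
  Δ^3: 0  0  0
  Δ^4: 0  0
  Δ^5: 0
The first differences are constant (-9) and nonzero, while all higher differences vanish, so the minimal degree is 1.

1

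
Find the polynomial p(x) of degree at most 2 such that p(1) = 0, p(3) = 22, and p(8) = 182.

p(x) = 3x^2 - x - 2

Using the Lagrange interpolation formula with nodes 1, 3, 8:
  L_0(x) = (x - 3)(x - 8) / 14
  L_1(x) = (x - 1)(x - 8) / -10
  L_2(x) = (x - 1)(x - 3) / 35
Then p(x) = 0·L_0(x) + 22·L_1(x) + 182·L_2(x).
Expanding and collecting terms gives p(x) = 3x^2 - x - 2.
Check: p(3) = 22. ✓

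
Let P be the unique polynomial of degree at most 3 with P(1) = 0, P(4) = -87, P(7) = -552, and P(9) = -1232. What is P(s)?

Write P(s) = as^3 + bs^2 + cs + d. Substituting each data point gives a linear system:
  a + b + c + d = 0
  64a + 16b + 4c + d = -87
  343a + 49b + 7c + d = -552
  729a + 81b + 9c + d = -1232
Solving the system yields a = -2, b = 3, c = -2, d = 1.
So P(s) = -2s³ + 3s² - 2s + 1.
Check: P(4) = -87. ✓

P(s) = -2s^3 + 3s^2 - 2s + 1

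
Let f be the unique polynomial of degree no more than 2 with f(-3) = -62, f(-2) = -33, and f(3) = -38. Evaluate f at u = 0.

-5

Write f(u) = au^2 + bu + c. Substituting each data point gives a linear system:
  9a - 3b + c = -62
  4a - 2b + c = -33
  9a + 3b + c = -38
Solving the system yields a = -5, b = 4, c = -5.
So f(u) = -5u^2 + 4u - 5.
Then f(0) = -5.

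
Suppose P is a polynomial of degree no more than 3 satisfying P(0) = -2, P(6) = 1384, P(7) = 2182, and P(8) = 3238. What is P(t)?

Using the Lagrange interpolation formula with nodes 0, 6, 7, 8:
  L_0(t) = (t - 6)(t - 7)(t - 8) / -336
  L_1(t) = t(t - 7)(t - 8) / 12
  L_2(t) = t(t - 6)(t - 8) / -7
  L_3(t) = t(t - 6)(t - 7) / 16
Then P(t) = -2·L_0(t) + 1384·L_1(t) + 2182·L_2(t) + 3238·L_3(t).
Expanding and collecting terms gives P(t) = 6t^3 + 3t^2 - 3t - 2.
Check: P(6) = 1384. ✓

P(t) = 6t^3 + 3t^2 - 3t - 2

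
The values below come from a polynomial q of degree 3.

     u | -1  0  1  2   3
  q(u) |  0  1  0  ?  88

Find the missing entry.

On equispaced nodes a degree-3 polynomial has vanishing fourth forward difference, so
  q(-1) - 4·q(0) + 6·q(1) - 4·q(2) + q(3) = 0.
Substituting the known values and solving for q(2):
  -4·q(2) = -84
  q(2) = 21.

21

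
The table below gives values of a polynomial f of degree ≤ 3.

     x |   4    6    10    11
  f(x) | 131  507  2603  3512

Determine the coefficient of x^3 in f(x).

3

Write f(x) = ax^3 + bx^2 + cx + d. Substituting each data point gives a linear system:
  64a + 16b + 4c + d = 131
  216a + 36b + 6c + d = 507
  1000a + 100b + 10c + d = 2603
  1331a + 121b + 11c + d = 3512
Solving the system yields a = 3, b = -4, c = 0, d = 3.
So f(x) = 3x³ - 4x² + 3.
The leading coefficient is 3.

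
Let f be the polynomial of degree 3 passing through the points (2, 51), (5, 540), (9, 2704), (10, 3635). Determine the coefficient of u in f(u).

Write f(u) = au^3 + bu^2 + cu + d. Substituting each data point gives a linear system:
  8a + 4b + 2c + d = 51
  125a + 25b + 5c + d = 540
  729a + 81b + 9c + d = 2704
  1000a + 100b + 10c + d = 3635
Solving the system yields a = 3, b = 6, c = 4, d = -5.
So f(u) = 3u^3 + 6u^2 + 4u - 5.
The coefficient of u is 4.

4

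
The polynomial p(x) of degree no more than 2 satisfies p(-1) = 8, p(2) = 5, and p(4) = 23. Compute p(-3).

30

Using the Lagrange interpolation formula with nodes -1, 2, 4:
  L_0(x) = (x - 2)(x - 4) / 15
  L_1(x) = (x + 1)(x - 4) / -6
  L_2(x) = (x + 1)(x - 2) / 10
Then p(x) = 8·L_0(x) + 5·L_1(x) + 23·L_2(x).
Expanding and collecting terms gives p(x) = 2x^2 - 3x + 3.
Evaluating at x = -3: p(-3) = 30.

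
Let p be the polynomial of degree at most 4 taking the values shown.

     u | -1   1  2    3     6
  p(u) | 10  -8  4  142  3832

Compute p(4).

Using the Lagrange interpolation formula with nodes -1, 1, 2, 3, 6:
  L_0(u) = (u - 1)(u - 2)(u - 3)(u - 6) / 168
  L_1(u) = (u + 1)(u - 2)(u - 3)(u - 6) / -20
  L_2(u) = (u + 1)(u - 1)(u - 3)(u - 6) / 12
  L_3(u) = (u + 1)(u - 1)(u - 2)(u - 6) / -24
  L_4(u) = (u + 1)(u - 1)(u - 2)(u - 3) / 420
Then p(u) = 10·L_0(u) - 8·L_1(u) + 4·L_2(u) + 142·L_3(u) + 3832·L_4(u).
Expanding and collecting terms gives p(u) = 4u^4 - 6u^3 - u^2 - 3u - 2.
Evaluating at u = 4: p(4) = 610.

610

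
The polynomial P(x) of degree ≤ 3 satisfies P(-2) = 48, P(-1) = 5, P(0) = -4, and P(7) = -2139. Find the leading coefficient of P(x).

-6

Write P(x) = ax^3 + bx^2 + cx + d. Substituting each data point gives a linear system:
  -8a + 4b - 2c + d = 48
  -a + b - c + d = 5
  d = -4
  343a + 49b + 7c + d = -2139
Solving the system yields a = -6, b = -1, c = -4, d = -4.
So P(x) = -6x^3 - x^2 - 4x - 4.
The leading coefficient is -6.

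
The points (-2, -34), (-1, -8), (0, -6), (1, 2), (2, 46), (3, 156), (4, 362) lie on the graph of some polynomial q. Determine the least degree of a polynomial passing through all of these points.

3

Forward differences of the values at x = -2, -1, 0, 1, 2, 3, 4:
  q  : -34  -8  -6  2  46  156  362
  Δ  : 26  2  8  44  110  206
  Δ^2: -24  6  36  66  96
  Δ^3: 30  30  30  30
  Δ^4: 0  0  0
  Δ^5: 0  0
  Δ^6: 0
The third differences are constant (30) and nonzero, while all higher differences vanish, so the minimal degree is 3.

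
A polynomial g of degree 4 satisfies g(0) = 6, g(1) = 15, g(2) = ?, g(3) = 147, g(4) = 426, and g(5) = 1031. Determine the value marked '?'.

The 5 known points determine the degree-4 polynomial uniquely.
Write g(n) = an^4 + bn^3 + cn^2 + dn + e. Substituting each data point gives a linear system:
  e = 6
  a + b + c + d + e = 15
  81a + 27b + 9c + 3d + e = 147
  256a + 64b + 16c + 4d + e = 426
  625a + 125b + 25c + 5d + e = 1031
Solving the system yields a = 2, b = -3, c = 5, d = 5, e = 6.
So g(n) = 2n^4 - 3n^3 + 5n^2 + 5n + 6.
Then g(2) = 44.

44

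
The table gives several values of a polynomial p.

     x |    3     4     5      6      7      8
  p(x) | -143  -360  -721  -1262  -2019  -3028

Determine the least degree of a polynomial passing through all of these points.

3

Forward differences of the values at x = 3, 4, 5, 6, 7, 8:
  p  : -143  -360  -721  -1262  -2019  -3028
  Δ  : -217  -361  -541  -757  -1009
  Δ^2: -144  -180  -216  -252
  Δ^3: -36  -36  -36
  Δ^4: 0  0
  Δ^5: 0
The third differences are constant (-36) and nonzero, while all higher differences vanish, so the minimal degree is 3.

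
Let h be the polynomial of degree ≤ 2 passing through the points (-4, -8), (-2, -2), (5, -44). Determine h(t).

h(t) = -t^2 - 3t - 4

Write h(t) = at^2 + bt + c. Substituting each data point gives a linear system:
  16a - 4b + c = -8
  4a - 2b + c = -2
  25a + 5b + c = -44
Solving the system yields a = -1, b = -3, c = -4.
So h(t) = -t^2 - 3t - 4.
Check: h(5) = -44. ✓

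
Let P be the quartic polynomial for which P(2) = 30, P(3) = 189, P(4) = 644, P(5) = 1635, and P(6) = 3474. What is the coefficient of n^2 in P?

1

Write P(n) = an^4 + bn^3 + cn^2 + dn + e. Substituting each data point gives a linear system:
  16a + 8b + 4c + 2d + e = 30
  81a + 27b + 9c + 3d + e = 189
  256a + 64b + 16c + 4d + e = 644
  625a + 125b + 25c + 5d + e = 1635
  1296a + 216b + 36c + 6d + e = 3474
Solving the system yields a = 3, b = -2, c = 1, d = -3, e = 0.
So P(n) = 3n⁴ - 2n³ + n² - 3n.
The coefficient of n^2 is 1.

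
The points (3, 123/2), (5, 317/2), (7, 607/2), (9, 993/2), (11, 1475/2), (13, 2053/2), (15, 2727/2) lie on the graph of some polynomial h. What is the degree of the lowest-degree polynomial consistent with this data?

Forward differences of the values at x = 3, 5, 7, 9, 11, 13, 15:
  h  : 123/2  317/2  607/2  993/2  1475/2  2053/2  2727/2
  Δ  : 97  145  193  241  289  337
  Δ^2: 48  48  48  48  48
  Δ^3: 0  0  0  0
  Δ^4: 0  0  0
  Δ^5: 0  0
  Δ^6: 0
The second differences are constant (48) and nonzero, while all higher differences vanish, so the minimal degree is 2.

2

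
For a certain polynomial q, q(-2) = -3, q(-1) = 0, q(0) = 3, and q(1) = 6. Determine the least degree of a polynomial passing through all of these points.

Forward differences of the values at u = -2, -1, 0, 1:
  q  : -3  0  3  6
  Δ  : 3  3  3
  Δ^2: 0  0
  Δ^3: 0
The first differences are constant (3) and nonzero, while all higher differences vanish, so the minimal degree is 1.

1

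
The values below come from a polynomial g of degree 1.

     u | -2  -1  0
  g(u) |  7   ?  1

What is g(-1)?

4

The 2 known points determine the degree-1 polynomial uniquely.
Write g(u) = au + b. Substituting each data point gives a linear system:
  -2a + b = 7
  b = 1
Solving the system yields a = -3, b = 1.
So g(u) = -3u + 1.
Then g(-1) = 4.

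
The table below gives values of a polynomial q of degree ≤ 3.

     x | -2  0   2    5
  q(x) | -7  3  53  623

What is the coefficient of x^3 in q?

Write q(x) = ax^3 + bx^2 + cx + d. Substituting each data point gives a linear system:
  -8a + 4b - 2c + d = -7
  d = 3
  8a + 4b + 2c + d = 53
  125a + 25b + 5c + d = 623
Solving the system yields a = 4, b = 5, c = -1, d = 3.
So q(x) = 4x³ + 5x² - x + 3.
The leading coefficient is 4.

4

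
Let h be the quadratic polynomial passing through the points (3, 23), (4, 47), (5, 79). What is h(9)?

Write h(s) = as^2 + bs + c. Substituting each data point gives a linear system:
  9a + 3b + c = 23
  16a + 4b + c = 47
  25a + 5b + c = 79
Solving the system yields a = 4, b = -4, c = -1.
So h(s) = 4s^2 - 4s - 1.
Then h(9) = 287.

287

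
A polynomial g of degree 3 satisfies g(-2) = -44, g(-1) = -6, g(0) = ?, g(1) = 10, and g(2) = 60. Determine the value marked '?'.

0

The 4 known points determine the degree-3 polynomial uniquely.
Write g(t) = at^3 + bt^2 + ct + d. Substituting each data point gives a linear system:
  -8a + 4b - 2c + d = -44
  -a + b - c + d = -6
  a + b + c + d = 10
  8a + 4b + 2c + d = 60
Solving the system yields a = 6, b = 2, c = 2, d = 0.
So g(t) = 6t^3 + 2t^2 + 2t.
Then g(0) = 0.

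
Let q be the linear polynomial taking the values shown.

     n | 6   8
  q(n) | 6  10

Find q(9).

12

Using the Lagrange interpolation formula with nodes 6, 8:
  L_0(n) = (n - 8) / -2
  L_1(n) = (n - 6) / 2
Then q(n) = 6·L_0(n) + 10·L_1(n).
Expanding and collecting terms gives q(n) = 2n - 6.
Evaluating at n = 9: q(9) = 12.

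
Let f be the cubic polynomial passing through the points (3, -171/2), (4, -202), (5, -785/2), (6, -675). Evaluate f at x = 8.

Using the Lagrange interpolation formula with nodes 3, 4, 5, 6:
  L_0(x) = (x - 4)(x - 5)(x - 6) / -6
  L_1(x) = (x - 3)(x - 5)(x - 6) / 2
  L_2(x) = (x - 3)(x - 4)(x - 6) / -2
  L_3(x) = (x - 3)(x - 4)(x - 5) / 6
Then f(x) = -171/2·L_0(x) - 202·L_1(x) - 785/2·L_2(x) - 675·L_3(x).
Expanding and collecting terms gives f(x) = -3x^3 - x^2 + (3/2)x.
Evaluating at x = 8: f(8) = -1588.

-1588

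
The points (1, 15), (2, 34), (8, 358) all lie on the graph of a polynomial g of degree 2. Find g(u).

g(u) = 5u^2 + 4u + 6

Write g(u) = au^2 + bu + c. Substituting each data point gives a linear system:
  a + b + c = 15
  4a + 2b + c = 34
  64a + 8b + c = 358
Solving the system yields a = 5, b = 4, c = 6.
So g(u) = 5u^2 + 4u + 6.
Check: g(2) = 34. ✓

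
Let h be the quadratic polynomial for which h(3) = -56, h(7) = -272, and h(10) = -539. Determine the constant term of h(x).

Write h(x) = ax^2 + bx + c. Substituting each data point gives a linear system:
  9a + 3b + c = -56
  49a + 7b + c = -272
  100a + 10b + c = -539
Solving the system yields a = -5, b = -4, c = 1.
So h(x) = -5x^2 - 4x + 1.
The constant term is 1.

1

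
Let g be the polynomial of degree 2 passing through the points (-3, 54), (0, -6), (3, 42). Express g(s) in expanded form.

g(s) = 6s^2 - 2s - 6

Using the Lagrange interpolation formula with nodes -3, 0, 3:
  L_0(s) = s(s - 3) / 18
  L_1(s) = (s + 3)(s - 3) / -9
  L_2(s) = (s + 3)s / 18
Then g(s) = 54·L_0(s) - 6·L_1(s) + 42·L_2(s).
Expanding and collecting terms gives g(s) = 6s^2 - 2s - 6.
Check: g(-3) = 54. ✓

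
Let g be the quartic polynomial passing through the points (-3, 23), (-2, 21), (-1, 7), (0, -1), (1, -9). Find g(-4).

-29

Using the Lagrange interpolation formula with nodes -3, -2, -1, 0, 1:
  L_0(x) = (x + 2)(x + 1)x(x - 1) / 24
  L_1(x) = (x + 3)(x + 1)x(x - 1) / -6
  L_2(x) = (x + 3)(x + 2)x(x - 1) / 4
  L_3(x) = (x + 3)(x + 2)(x + 1)(x - 1) / -6
  L_4(x) = (x + 3)(x + 2)(x + 1)x / 24
Then g(x) = 23·L_0(x) + 21·L_1(x) + 7·L_2(x) - 1·L_3(x) - 9·L_4(x).
Expanding and collecting terms gives g(x) = -x^4 - 3x^3 + x^2 - 5x - 1.
Evaluating at x = -4: g(-4) = -29.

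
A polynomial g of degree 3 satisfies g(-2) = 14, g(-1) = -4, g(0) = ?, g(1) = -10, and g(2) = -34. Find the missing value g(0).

-6

On equispaced nodes a degree-3 polynomial has vanishing fourth forward difference, so
  g(-2) - 4·g(-1) + 6·g(0) - 4·g(1) + g(2) = 0.
Substituting the known values and solving for g(0):
  6·g(0) = -36
  g(0) = -6.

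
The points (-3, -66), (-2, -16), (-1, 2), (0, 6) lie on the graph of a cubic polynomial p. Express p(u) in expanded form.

Write p(u) = au^3 + bu^2 + cu + d. Substituting each data point gives a linear system:
  -27a + 9b - 3c + d = -66
  -8a + 4b - 2c + d = -16
  -a + b - c + d = 2
  d = 6
Solving the system yields a = 3, b = 2, c = 3, d = 6.
So p(u) = 3u^3 + 2u^2 + 3u + 6.
Check: p(0) = 6. ✓

p(u) = 3u^3 + 2u^2 + 3u + 6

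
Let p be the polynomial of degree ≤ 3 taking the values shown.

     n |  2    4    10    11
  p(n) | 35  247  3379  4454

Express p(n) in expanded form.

Write p(n) = an^3 + bn^2 + cn + d. Substituting each data point gives a linear system:
  8a + 4b + 2c + d = 35
  64a + 16b + 4c + d = 247
  1000a + 100b + 10c + d = 3379
  1331a + 121b + 11c + d = 4454
Solving the system yields a = 3, b = 4, c = -2, d = -1.
So p(n) = 3n^3 + 4n^2 - 2n - 1.
Check: p(4) = 247. ✓

p(n) = 3n^3 + 4n^2 - 2n - 1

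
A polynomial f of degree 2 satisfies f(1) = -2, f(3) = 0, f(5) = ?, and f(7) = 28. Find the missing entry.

The 3 known points determine the degree-2 polynomial uniquely.
Write f(u) = au^2 + bu + c. Substituting each data point gives a linear system:
  a + b + c = -2
  9a + 3b + c = 0
  49a + 7b + c = 28
Solving the system yields a = 1, b = -3, c = 0.
So f(u) = u^2 - 3u.
Then f(5) = 10.

10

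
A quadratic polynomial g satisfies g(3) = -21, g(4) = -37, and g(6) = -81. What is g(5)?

Using the Lagrange interpolation formula with nodes 3, 4, 6:
  L_0(x) = (x - 4)(x - 6) / 3
  L_1(x) = (x - 3)(x - 6) / -2
  L_2(x) = (x - 3)(x - 4) / 6
Then g(x) = -21·L_0(x) - 37·L_1(x) - 81·L_2(x).
Expanding and collecting terms gives g(x) = -2x^2 - 2x + 3.
Evaluating at x = 5: g(5) = -57.

-57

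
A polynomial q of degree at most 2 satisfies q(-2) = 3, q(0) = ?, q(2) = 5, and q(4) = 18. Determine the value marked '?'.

0

On equispaced nodes a degree-2 polynomial has vanishing third forward difference, so
  - q(-2) + 3·q(0) - 3·q(2) + q(4) = 0.
Substituting the known values and solving for q(0):
  3·q(0) = 0
  q(0) = 0.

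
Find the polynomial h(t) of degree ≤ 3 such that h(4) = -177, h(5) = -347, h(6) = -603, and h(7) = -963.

h(t) = -3t^3 + 2t^2 - 5t + 3

Write h(t) = at^3 + bt^2 + ct + d. Substituting each data point gives a linear system:
  64a + 16b + 4c + d = -177
  125a + 25b + 5c + d = -347
  216a + 36b + 6c + d = -603
  343a + 49b + 7c + d = -963
Solving the system yields a = -3, b = 2, c = -5, d = 3.
So h(t) = -3t^3 + 2t^2 - 5t + 3.
Check: h(7) = -963. ✓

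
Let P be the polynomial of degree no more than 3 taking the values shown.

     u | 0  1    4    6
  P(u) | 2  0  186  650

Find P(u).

P(u) = 3u^3 + u^2 - 6u + 2

Write P(u) = au^3 + bu^2 + cu + d. Substituting each data point gives a linear system:
  d = 2
  a + b + c + d = 0
  64a + 16b + 4c + d = 186
  216a + 36b + 6c + d = 650
Solving the system yields a = 3, b = 1, c = -6, d = 2.
So P(u) = 3u^3 + u^2 - 6u + 2.
Check: P(6) = 650. ✓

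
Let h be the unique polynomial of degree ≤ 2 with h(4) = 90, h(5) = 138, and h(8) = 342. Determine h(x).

h(x) = 5x^2 + 3x - 2

Using the Lagrange interpolation formula with nodes 4, 5, 8:
  L_0(x) = (x - 5)(x - 8) / 4
  L_1(x) = (x - 4)(x - 8) / -3
  L_2(x) = (x - 4)(x - 5) / 12
Then h(x) = 90·L_0(x) + 138·L_1(x) + 342·L_2(x).
Expanding and collecting terms gives h(x) = 5x² + 3x - 2.
Check: h(8) = 342. ✓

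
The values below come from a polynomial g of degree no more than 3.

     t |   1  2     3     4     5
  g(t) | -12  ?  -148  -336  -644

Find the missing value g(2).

On equispaced nodes a degree-3 polynomial has vanishing fourth forward difference, so
  g(1) - 4·g(2) + 6·g(3) - 4·g(4) + g(5) = 0.
Substituting the known values and solving for g(2):
  -4·g(2) = 200
  g(2) = -50.

-50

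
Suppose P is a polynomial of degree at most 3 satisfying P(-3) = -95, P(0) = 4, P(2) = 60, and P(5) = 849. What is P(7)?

2265

Write P(n) = an^3 + bn^2 + cn + d. Substituting each data point gives a linear system:
  -27a + 9b - 3c + d = -95
  d = 4
  8a + 4b + 2c + d = 60
  125a + 25b + 5c + d = 849
Solving the system yields a = 6, b = 5, c = -6, d = 4.
So P(n) = 6n^3 + 5n^2 - 6n + 4.
Then P(7) = 2265.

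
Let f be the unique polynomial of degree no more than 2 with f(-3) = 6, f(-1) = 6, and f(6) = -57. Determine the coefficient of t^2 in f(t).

-1

Write f(t) = at^2 + bt + c. Substituting each data point gives a linear system:
  9a - 3b + c = 6
  a - b + c = 6
  36a + 6b + c = -57
Solving the system yields a = -1, b = -4, c = 3.
So f(t) = -t² - 4t + 3.
The leading coefficient is -1.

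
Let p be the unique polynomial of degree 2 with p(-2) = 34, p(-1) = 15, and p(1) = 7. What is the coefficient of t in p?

Write p(t) = at^2 + bt + c. Substituting each data point gives a linear system:
  4a - 2b + c = 34
  a - b + c = 15
  a + b + c = 7
Solving the system yields a = 5, b = -4, c = 6.
So p(t) = 5t² - 4t + 6.
The coefficient of t is -4.

-4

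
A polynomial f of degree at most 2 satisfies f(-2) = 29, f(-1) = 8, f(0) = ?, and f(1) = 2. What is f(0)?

-1

The 3 known points determine the degree-2 polynomial uniquely.
Write f(u) = au^2 + bu + c. Substituting each data point gives a linear system:
  4a - 2b + c = 29
  a - b + c = 8
  a + b + c = 2
Solving the system yields a = 6, b = -3, c = -1.
So f(u) = 6u² - 3u - 1.
Then f(0) = -1.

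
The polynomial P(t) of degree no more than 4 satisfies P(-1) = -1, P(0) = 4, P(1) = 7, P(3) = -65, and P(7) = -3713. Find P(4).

Write P(t) = at^4 + bt^3 + ct^2 + dt + e. Substituting each data point gives a linear system:
  a - b + c - d + e = -1
  e = 4
  a + b + c + d + e = 7
  81a + 27b + 9c + 3d + e = -65
  2401a + 343b + 49c + 7d + e = -3713
Solving the system yields a = -2, b = 3, c = 1, d = 1, e = 4.
So P(t) = -2t^4 + 3t^3 + t^2 + t + 4.
Then P(4) = -296.

-296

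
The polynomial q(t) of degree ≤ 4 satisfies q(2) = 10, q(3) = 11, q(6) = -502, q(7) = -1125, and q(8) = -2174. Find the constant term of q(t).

Write q(t) = at^4 + bt^3 + ct^2 + dt + e. Substituting each data point gives a linear system:
  16a + 8b + 4c + 2d + e = 10
  81a + 27b + 9c + 3d + e = 11
  1296a + 216b + 36c + 6d + e = -502
  2401a + 343b + 49c + 7d + e = -1125
  4096a + 512b + 64c + 8d + e = -2174
Solving the system yields a = -1, b = 4, c = -2, d = 0, e = 2.
So q(t) = -t^4 + 4t^3 - 2t^2 + 2.
The constant term is 2.

2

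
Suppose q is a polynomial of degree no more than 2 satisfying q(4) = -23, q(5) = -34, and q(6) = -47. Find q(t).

Write q(t) = at^2 + bt + c. Substituting each data point gives a linear system:
  16a + 4b + c = -23
  25a + 5b + c = -34
  36a + 6b + c = -47
Solving the system yields a = -1, b = -2, c = 1.
So q(t) = -t^2 - 2t + 1.
Check: q(6) = -47. ✓

q(t) = -t^2 - 2t + 1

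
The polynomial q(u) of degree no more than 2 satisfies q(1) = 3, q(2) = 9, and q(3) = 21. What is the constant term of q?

Write q(u) = au^2 + bu + c. Substituting each data point gives a linear system:
  a + b + c = 3
  4a + 2b + c = 9
  9a + 3b + c = 21
Solving the system yields a = 3, b = -3, c = 3.
So q(u) = 3u² - 3u + 3.
The constant term is 3.

3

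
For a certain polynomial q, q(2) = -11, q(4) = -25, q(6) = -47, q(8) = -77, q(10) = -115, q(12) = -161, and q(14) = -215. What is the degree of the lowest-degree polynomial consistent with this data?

Forward differences of the values at s = 2, 4, 6, 8, 10, 12, 14:
  q  : -11  -25  -47  -77  -115  -161  -215
  Δ  : -14  -22  -30  -38  -46  -54
  Δ^2: -8  -8  -8  -8  -8
  Δ^3: 0  0  0  0
  Δ^4: 0  0  0
  Δ^5: 0  0
  Δ^6: 0
The second differences are constant (-8) and nonzero, while all higher differences vanish, so the minimal degree is 2.

2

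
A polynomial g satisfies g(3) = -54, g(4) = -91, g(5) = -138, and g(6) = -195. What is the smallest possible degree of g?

Forward differences of the values at t = 3, 4, 5, 6:
  g  : -54  -91  -138  -195
  Δ  : -37  -47  -57
  Δ^2: -10  -10
  Δ^3: 0
The second differences are constant (-10) and nonzero, while all higher differences vanish, so the minimal degree is 2.

2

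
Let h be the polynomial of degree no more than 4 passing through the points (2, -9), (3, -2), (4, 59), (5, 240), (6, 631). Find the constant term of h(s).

Write h(s) = as^4 + bs^3 + cs^2 + ds + e. Substituting each data point gives a linear system:
  16a + 8b + 4c + 2d + e = -9
  81a + 27b + 9c + 3d + e = -2
  256a + 64b + 16c + 4d + e = 59
  625a + 125b + 25c + 5d + e = 240
  1296a + 216b + 36c + 6d + e = 631
Solving the system yields a = 1, b = -3, c = -1, d = 4, e = -5.
So h(s) = s⁴ - 3s³ - s² + 4s - 5.
The constant term is -5.

-5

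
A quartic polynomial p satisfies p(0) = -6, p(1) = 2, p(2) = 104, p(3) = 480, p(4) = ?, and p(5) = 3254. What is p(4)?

1406

The 5 known points determine the degree-4 polynomial uniquely.
Write p(s) = as^4 + bs^3 + cs^2 + ds + e. Substituting each data point gives a linear system:
  e = -6
  a + b + c + d + e = 2
  16a + 8b + 4c + 2d + e = 104
  81a + 27b + 9c + 3d + e = 480
  625a + 125b + 25c + 5d + e = 3254
Solving the system yields a = 4, b = 6, c = 1, d = -3, e = -6.
So p(s) = 4s⁴ + 6s³ + s² - 3s - 6.
Then p(4) = 1406.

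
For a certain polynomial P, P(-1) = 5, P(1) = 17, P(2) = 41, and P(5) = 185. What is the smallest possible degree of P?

2

Divided differences on the nodes -1, 1, 2, 5:
  order 0: 5  17  41  185
  order 1: 6  24  48
  order 2: 6  6
  order 3: 0
The order-2 divided differences are all 6 (nonzero) and every higher order vanishes, so the data lies on a polynomial of degree exactly 2.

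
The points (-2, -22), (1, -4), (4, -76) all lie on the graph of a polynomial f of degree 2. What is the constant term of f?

0

Write f(t) = at^2 + bt + c. Substituting each data point gives a linear system:
  4a - 2b + c = -22
  a + b + c = -4
  16a + 4b + c = -76
Solving the system yields a = -5, b = 1, c = 0.
So f(t) = -5t² + t.
The constant term is 0.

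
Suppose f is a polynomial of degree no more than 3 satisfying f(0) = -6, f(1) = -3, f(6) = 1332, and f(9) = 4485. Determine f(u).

f(u) = 6u^3 + 2u^2 - 5u - 6

Using the Lagrange interpolation formula with nodes 0, 1, 6, 9:
  L_0(u) = (u - 1)(u - 6)(u - 9) / -54
  L_1(u) = u(u - 6)(u - 9) / 40
  L_2(u) = u(u - 1)(u - 9) / -90
  L_3(u) = u(u - 1)(u - 6) / 216
Then f(u) = -6·L_0(u) - 3·L_1(u) + 1332·L_2(u) + 4485·L_3(u).
Expanding and collecting terms gives f(u) = 6u³ + 2u² - 5u - 6.
Check: f(6) = 1332. ✓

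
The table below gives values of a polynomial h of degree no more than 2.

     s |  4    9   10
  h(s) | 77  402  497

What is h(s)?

h(s) = 5s^2 - 3

Using the Lagrange interpolation formula with nodes 4, 9, 10:
  L_0(s) = (s - 9)(s - 10) / 30
  L_1(s) = (s - 4)(s - 10) / -5
  L_2(s) = (s - 4)(s - 9) / 6
Then h(s) = 77·L_0(s) + 402·L_1(s) + 497·L_2(s).
Expanding and collecting terms gives h(s) = 5s² - 3.
Check: h(4) = 77. ✓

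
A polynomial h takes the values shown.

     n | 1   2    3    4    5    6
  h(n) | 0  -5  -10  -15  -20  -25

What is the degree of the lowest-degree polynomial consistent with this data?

1

Forward differences of the values at n = 1, 2, 3, 4, 5, 6:
  h  : 0  -5  -10  -15  -20  -25
  Δ  : -5  -5  -5  -5  -5
  Δ^2: 0  0  0  0
  Δ^3: 0  0  0
  Δ^4: 0  0
  Δ^5: 0
The first differences are constant (-5) and nonzero, while all higher differences vanish, so the minimal degree is 1.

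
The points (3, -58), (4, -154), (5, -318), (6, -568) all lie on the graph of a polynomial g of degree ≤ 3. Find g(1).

2

Forward differences of the values at s = 3, 4, 5, 6:
  g  : -58  -154  -318  -568
  Δ  : -96  -164  -250
  Δ^2: -68  -86
  Δ^3: -18
The third differences are constant, confirming degree 3.
Interpolating (Newton forward form) and evaluating at s = 1 gives g(1) = 2.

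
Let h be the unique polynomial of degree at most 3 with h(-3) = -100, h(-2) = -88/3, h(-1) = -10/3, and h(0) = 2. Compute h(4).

Using the Lagrange interpolation formula with nodes -3, -2, -1, 0:
  L_0(s) = (s + 2)(s + 1)s / -6
  L_1(s) = (s + 3)(s + 1)s / 2
  L_2(s) = (s + 3)(s + 2)s / -2
  L_3(s) = (s + 3)(s + 2)(s + 1) / 6
Then h(s) = -100·L_0(s) - 88/3·L_1(s) - 10/3·L_2(s) + 2·L_3(s).
Expanding and collecting terms gives h(s) = 4s^3 + (5/3)s^2 + 3s + 2.
Evaluating at s = 4: h(4) = 890/3.

890/3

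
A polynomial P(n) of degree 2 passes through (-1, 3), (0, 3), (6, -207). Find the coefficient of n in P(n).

-5

Write P(n) = an^2 + bn + c. Substituting each data point gives a linear system:
  a - b + c = 3
  c = 3
  36a + 6b + c = -207
Solving the system yields a = -5, b = -5, c = 3.
So P(n) = -5n² - 5n + 3.
The coefficient of n is -5.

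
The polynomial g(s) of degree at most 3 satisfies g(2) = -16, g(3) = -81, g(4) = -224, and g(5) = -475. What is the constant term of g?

0

Write g(s) = as^3 + bs^2 + cs + d. Substituting each data point gives a linear system:
  8a + 4b + 2c + d = -16
  27a + 9b + 3c + d = -81
  64a + 16b + 4c + d = -224
  125a + 25b + 5c + d = -475
Solving the system yields a = -5, b = 6, c = 0, d = 0.
So g(s) = -5s^3 + 6s^2.
The constant term is 0.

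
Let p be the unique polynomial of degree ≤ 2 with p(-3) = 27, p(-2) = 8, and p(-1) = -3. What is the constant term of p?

Write p(x) = ax^2 + bx + c. Substituting each data point gives a linear system:
  9a - 3b + c = 27
  4a - 2b + c = 8
  a - b + c = -3
Solving the system yields a = 4, b = 1, c = -6.
So p(x) = 4x^2 + x - 6.
The constant term is -6.

-6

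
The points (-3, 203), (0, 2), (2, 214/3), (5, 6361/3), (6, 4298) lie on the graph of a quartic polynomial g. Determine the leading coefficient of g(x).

3

Write g(x) = ax^4 + bx^3 + cx^2 + dx + e. Substituting each data point gives a linear system:
  81a - 27b + 9c - 3d + e = 203
  e = 2
  16a + 8b + 4c + 2d + e = 214/3
  625a + 125b + 25c + 5d + e = 6361/3
  1296a + 216b + 36c + 6d + e = 4298
Solving the system yields a = 3, b = 5/3, c = 1, d = 2, e = 2.
So g(x) = 3x^4 + (5/3)x^3 + x^2 + 2x + 2.
The leading coefficient is 3.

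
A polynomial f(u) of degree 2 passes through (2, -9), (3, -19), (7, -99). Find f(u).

f(u) = -2u^2 - 1

Using the Lagrange interpolation formula with nodes 2, 3, 7:
  L_0(u) = (u - 3)(u - 7) / 5
  L_1(u) = (u - 2)(u - 7) / -4
  L_2(u) = (u - 2)(u - 3) / 20
Then f(u) = -9·L_0(u) - 19·L_1(u) - 99·L_2(u).
Expanding and collecting terms gives f(u) = -2u² - 1.
Check: f(3) = -19. ✓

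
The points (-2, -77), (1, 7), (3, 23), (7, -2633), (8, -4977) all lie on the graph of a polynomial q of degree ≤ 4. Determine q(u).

q(u) = -2u^4 + 6u^3 + 2u^2 + 2u - 1

Using the Lagrange interpolation formula with nodes -2, 1, 3, 7, 8:
  L_0(u) = (u - 1)(u - 3)(u - 7)(u - 8) / 1350
  L_1(u) = (u + 2)(u - 3)(u - 7)(u - 8) / -252
  L_2(u) = (u + 2)(u - 1)(u - 7)(u - 8) / 200
  L_3(u) = (u + 2)(u - 1)(u - 3)(u - 8) / -216
  L_4(u) = (u + 2)(u - 1)(u - 3)(u - 7) / 350
Then q(u) = -77·L_0(u) + 7·L_1(u) + 23·L_2(u) - 2633·L_3(u) - 4977·L_4(u).
Expanding and collecting terms gives q(u) = -2u⁴ + 6u³ + 2u² + 2u - 1.
Check: q(-2) = -77. ✓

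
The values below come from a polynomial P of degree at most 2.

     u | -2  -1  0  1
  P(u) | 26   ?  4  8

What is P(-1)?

The 3 known points determine the degree-2 polynomial uniquely.
Write P(u) = au^2 + bu + c. Substituting each data point gives a linear system:
  4a - 2b + c = 26
  c = 4
  a + b + c = 8
Solving the system yields a = 5, b = -1, c = 4.
So P(u) = 5u^2 - u + 4.
Then P(-1) = 10.

10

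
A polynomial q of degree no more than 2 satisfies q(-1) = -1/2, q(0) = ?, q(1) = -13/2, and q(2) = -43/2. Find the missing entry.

1/2

The 3 known points determine the degree-2 polynomial uniquely.
Write q(x) = ax^2 + bx + c. Substituting each data point gives a linear system:
  a - b + c = -1/2
  a + b + c = -13/2
  4a + 2b + c = -43/2
Solving the system yields a = -4, b = -3, c = 1/2.
So q(x) = -4x^2 - 3x + 1/2.
Then q(0) = 1/2.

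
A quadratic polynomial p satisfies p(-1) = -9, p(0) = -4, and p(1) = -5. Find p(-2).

Write p(t) = at^2 + bt + c. Substituting each data point gives a linear system:
  a - b + c = -9
  c = -4
  a + b + c = -5
Solving the system yields a = -3, b = 2, c = -4.
So p(t) = -3t^2 + 2t - 4.
Then p(-2) = -20.

-20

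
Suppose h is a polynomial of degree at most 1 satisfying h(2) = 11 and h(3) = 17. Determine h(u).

Write h(u) = au + b. Substituting each data point gives a linear system:
  2a + b = 11
  3a + b = 17
Solving the system yields a = 6, b = -1.
So h(u) = 6u - 1.
Check: h(3) = 17. ✓

h(u) = 6u - 1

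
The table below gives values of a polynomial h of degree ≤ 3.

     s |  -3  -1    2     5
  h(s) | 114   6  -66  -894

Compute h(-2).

Using the Lagrange interpolation formula with nodes -3, -1, 2, 5:
  L_0(s) = (s + 1)(s - 2)(s - 5) / -80
  L_1(s) = (s + 3)(s - 2)(s - 5) / 36
  L_2(s) = (s + 3)(s + 1)(s - 5) / -45
  L_3(s) = (s + 3)(s + 1)(s - 2) / 144
Then h(s) = 114·L_0(s) + 6·L_1(s) - 66·L_2(s) - 894·L_3(s).
Expanding and collecting terms gives h(s) = -6s^3 - 6s^2 + 6.
Evaluating at s = -2: h(-2) = 30.

30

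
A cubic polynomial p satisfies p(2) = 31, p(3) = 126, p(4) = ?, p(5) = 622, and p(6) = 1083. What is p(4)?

On equispaced nodes a degree-3 polynomial has vanishing fourth forward difference, so
  p(2) - 4·p(3) + 6·p(4) - 4·p(5) + p(6) = 0.
Substituting the known values and solving for p(4):
  6·p(4) = 1878
  p(4) = 313.

313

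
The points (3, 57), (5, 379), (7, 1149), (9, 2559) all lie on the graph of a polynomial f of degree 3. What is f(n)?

Using the Lagrange interpolation formula with nodes 3, 5, 7, 9:
  L_0(n) = (n - 5)(n - 7)(n - 9) / -48
  L_1(n) = (n - 3)(n - 7)(n - 9) / 16
  L_2(n) = (n - 3)(n - 5)(n - 9) / -16
  L_3(n) = (n - 3)(n - 5)(n - 7) / 48
Then f(n) = 57·L_0(n) + 379·L_1(n) + 1149·L_2(n) + 2559·L_3(n).
Expanding and collecting terms gives f(n) = 4n³ - 4n² - 3n - 6.
Check: f(7) = 1149. ✓

f(n) = 4n^3 - 4n^2 - 3n - 6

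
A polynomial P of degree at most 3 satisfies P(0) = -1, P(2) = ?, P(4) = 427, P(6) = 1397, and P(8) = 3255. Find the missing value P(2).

On equispaced nodes a degree-3 polynomial has vanishing fourth forward difference, so
  P(0) - 4·P(2) + 6·P(4) - 4·P(6) + P(8) = 0.
Substituting the known values and solving for P(2):
  -4·P(2) = -228
  P(2) = 57.

57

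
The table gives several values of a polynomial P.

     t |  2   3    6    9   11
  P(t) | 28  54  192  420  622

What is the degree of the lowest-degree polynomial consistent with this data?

2

Divided differences on the nodes 2, 3, 6, 9, 11:
  order 0: 28  54  192  420  622
  order 1: 26  46  76  101
  order 2: 5  5  5
  order 3: 0  0
  order 4: 0
The order-2 divided differences are all 5 (nonzero) and every higher order vanishes, so the data lies on a polynomial of degree exactly 2.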